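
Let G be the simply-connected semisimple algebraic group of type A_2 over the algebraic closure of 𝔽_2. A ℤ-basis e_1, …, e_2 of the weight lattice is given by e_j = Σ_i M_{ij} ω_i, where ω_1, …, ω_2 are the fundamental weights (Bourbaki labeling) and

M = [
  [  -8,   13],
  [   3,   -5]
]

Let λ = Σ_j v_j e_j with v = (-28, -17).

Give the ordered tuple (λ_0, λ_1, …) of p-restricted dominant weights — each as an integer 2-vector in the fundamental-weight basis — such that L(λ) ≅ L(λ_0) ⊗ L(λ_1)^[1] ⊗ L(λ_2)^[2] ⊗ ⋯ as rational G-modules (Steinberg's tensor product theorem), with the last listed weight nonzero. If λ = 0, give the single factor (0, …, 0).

((1, 1), (1, 0))

Converting to the ω-basis (c_i = row i of M dotted with v = (-28, -17)):
  c_1 = (-8)·(-28) + (13)·(-17) = 3
  c_2 = (3)·(-28) + (-5)·(-17) = 1
Base-2 expansion of each c_i:
  c_1 = 3 = 1·2^0 + 1·2^1
  c_2 = 1 = 1·2^0
p-restricted factor λ_0 = (1, 1)
p-restricted factor λ_1 = (1, 0)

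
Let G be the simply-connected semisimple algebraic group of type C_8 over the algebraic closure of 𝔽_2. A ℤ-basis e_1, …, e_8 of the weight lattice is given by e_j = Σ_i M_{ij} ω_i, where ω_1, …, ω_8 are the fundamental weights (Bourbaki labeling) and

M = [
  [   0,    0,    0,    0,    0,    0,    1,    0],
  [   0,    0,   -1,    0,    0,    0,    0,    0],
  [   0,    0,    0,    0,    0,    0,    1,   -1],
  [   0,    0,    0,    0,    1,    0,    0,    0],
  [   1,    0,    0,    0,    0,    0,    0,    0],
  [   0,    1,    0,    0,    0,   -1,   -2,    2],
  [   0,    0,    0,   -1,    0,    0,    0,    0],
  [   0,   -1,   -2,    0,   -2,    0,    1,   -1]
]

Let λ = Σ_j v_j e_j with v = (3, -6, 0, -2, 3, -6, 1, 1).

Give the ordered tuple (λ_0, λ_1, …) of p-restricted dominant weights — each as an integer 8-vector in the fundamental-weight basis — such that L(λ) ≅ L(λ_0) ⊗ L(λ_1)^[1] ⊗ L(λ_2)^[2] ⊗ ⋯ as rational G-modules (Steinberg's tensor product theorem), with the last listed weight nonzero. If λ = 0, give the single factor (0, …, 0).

Converting to the ω-basis (c_i = row i of M dotted with v = (3, -6, 0, -2, 3, -6, 1, 1)):
  c_1 = 0·3 + (0)·(-6) + 0·0 + (0)·(-2) + 0·3 + (0)·(-6) + 1·1 + 0·1 = 1
  c_2 = 0·3 + (0)·(-6) + (-1)·(0) + (0)·(-2) + 0·3 + (0)·(-6) + 0·1 + 0·1 = 0
  c_3 = 0·3 + (0)·(-6) + 0·0 + (0)·(-2) + 0·3 + (0)·(-6) + 1·1 + (-1)·(1) = 0
  c_4 = 0·3 + (0)·(-6) + 0·0 + (0)·(-2) + 1·3 + (0)·(-6) + 0·1 + 0·1 = 3
  c_5 = 1·3 + (0)·(-6) + 0·0 + (0)·(-2) + 0·3 + (0)·(-6) + 0·1 + 0·1 = 3
  c_6 = 0·3 + (1)·(-6) + 0·0 + (0)·(-2) + 0·3 + (-1)·(-6) + (-2)·(1) + 2·1 = 0
  c_7 = 0·3 + (0)·(-6) + 0·0 + (-1)·(-2) + 0·3 + (0)·(-6) + 0·1 + 0·1 = 2
  c_8 = 0·3 + (-1)·(-6) + (-2)·(0) + (0)·(-2) + (-2)·(3) + (0)·(-6) + 1·1 + (-1)·(1) = 0
Expand coordinatewise in base 2:
  c_1 = 1 = 1·2^0
  c_2 = 0
  c_3 = 0
  c_4 = 3 = 1·2^0 + 1·2^1
  c_5 = 3 = 1·2^0 + 1·2^1
  c_6 = 0
  c_7 = 2 = 0·2^0 + 1·2^1
  c_8 = 0
λ_0 = (1, 0, 0, 1, 1, 0, 0, 0)
λ_1 = (0, 0, 0, 1, 1, 0, 1, 0)

((1, 0, 0, 1, 1, 0, 0, 0), (0, 0, 0, 1, 1, 0, 1, 0))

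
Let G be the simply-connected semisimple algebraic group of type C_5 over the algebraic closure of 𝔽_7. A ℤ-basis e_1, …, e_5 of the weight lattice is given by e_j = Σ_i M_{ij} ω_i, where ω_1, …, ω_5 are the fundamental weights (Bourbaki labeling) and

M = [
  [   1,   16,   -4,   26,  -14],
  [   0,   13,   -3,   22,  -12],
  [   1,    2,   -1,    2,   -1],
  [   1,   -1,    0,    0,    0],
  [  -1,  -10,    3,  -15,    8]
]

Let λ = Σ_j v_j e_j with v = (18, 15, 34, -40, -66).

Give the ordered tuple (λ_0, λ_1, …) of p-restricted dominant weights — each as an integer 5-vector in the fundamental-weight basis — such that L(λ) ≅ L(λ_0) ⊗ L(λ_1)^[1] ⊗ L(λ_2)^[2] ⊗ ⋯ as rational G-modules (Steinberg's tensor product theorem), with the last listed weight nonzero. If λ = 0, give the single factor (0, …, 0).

((6, 5, 0, 3, 6),)

ω-coordinates c = M·v, v = (18, 15, 34, -40, -66):
  c_1 = (1)·(18) + (16)·(15) + (-4)·(34) + (26)·(-40) + (-14)·(-66) = 6
  c_2 = (0)·(18) + (13)·(15) + (-3)·(34) + (22)·(-40) + (-12)·(-66) = 5
  c_3 = (1)·(18) + (2)·(15) + (-1)·(34) + (2)·(-40) + (-1)·(-66) = 0
  c_4 = (1)·(18) + (-1)·(15) + (0)·(34) + (0)·(-40) + (0)·(-66) = 3
  c_5 = (-1)·(18) + (-10)·(15) + (3)·(34) + (-15)·(-40) + (8)·(-66) = 6
p = 7; digits c_i = Σ_j d_{ij}·7^j, 0 ≤ d_{ij} < 7:
  c_1 = 6 = 6·7^0
  c_2 = 5 = 5·7^0
  c_3 = 0
  c_4 = 3 = 3·7^0
  c_5 = 6 = 6·7^0
Factor λ_0 = (6, 5, 0, 3, 6)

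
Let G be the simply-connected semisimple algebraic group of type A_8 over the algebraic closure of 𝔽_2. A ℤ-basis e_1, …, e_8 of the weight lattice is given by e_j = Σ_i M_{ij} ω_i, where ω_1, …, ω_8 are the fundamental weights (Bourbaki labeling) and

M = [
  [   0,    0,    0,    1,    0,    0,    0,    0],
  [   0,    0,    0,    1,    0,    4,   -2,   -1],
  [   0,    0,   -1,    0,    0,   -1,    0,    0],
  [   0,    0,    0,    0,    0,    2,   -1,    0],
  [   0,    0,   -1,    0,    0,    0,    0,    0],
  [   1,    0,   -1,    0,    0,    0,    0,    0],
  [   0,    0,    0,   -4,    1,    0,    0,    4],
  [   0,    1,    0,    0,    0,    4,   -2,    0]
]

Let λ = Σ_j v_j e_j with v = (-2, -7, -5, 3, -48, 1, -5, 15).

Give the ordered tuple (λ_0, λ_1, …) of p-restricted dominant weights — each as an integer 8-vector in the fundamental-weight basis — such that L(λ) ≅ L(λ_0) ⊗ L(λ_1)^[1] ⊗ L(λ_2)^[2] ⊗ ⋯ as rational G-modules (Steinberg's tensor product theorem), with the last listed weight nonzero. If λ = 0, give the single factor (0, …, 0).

Change of basis e → ω: c = M·v where v = (-2, -7, -5, 3, -48, 1, -5, 15):
  c_1 = 0*-2 + 0*-7 + 0*-5 + 1*3 + 0*-48 + 0*1 + 0*-5 + 0*15 = 3
  c_2 = 0*-2 + 0*-7 + 0*-5 + 1*3 + 0*-48 + 4*1 + -2*-5 + -1*15 = 2
  c_3 = 0*-2 + 0*-7 + -1*-5 + 0*3 + 0*-48 + -1*1 + 0*-5 + 0*15 = 4
  c_4 = 0*-2 + 0*-7 + 0*-5 + 0*3 + 0*-48 + 2*1 + -1*-5 + 0*15 = 7
  c_5 = 0*-2 + 0*-7 + -1*-5 + 0*3 + 0*-48 + 0*1 + 0*-5 + 0*15 = 5
  c_6 = 1*-2 + 0*-7 + -1*-5 + 0*3 + 0*-48 + 0*1 + 0*-5 + 0*15 = 3
  c_7 = 0*-2 + 0*-7 + 0*-5 + -4*3 + 1*-48 + 0*1 + 0*-5 + 4*15 = 0
  c_8 = 0*-2 + 1*-7 + 0*-5 + 0*3 + 0*-48 + 4*1 + -2*-5 + 0*15 = 7
Writing each c_i in base p = 2:
  c_1 = 3 = 1·2^0 + 1·2^1
  c_2 = 2 = 0·2^0 + 1·2^1
  c_3 = 4 = 0·2^0 + 0·2^1 + 1·2^2
  c_4 = 7 = 1·2^0 + 1·2^1 + 1·2^2
  c_5 = 5 = 1·2^0 + 0·2^1 + 1·2^2
  c_6 = 3 = 1·2^0 + 1·2^1
  c_7 = 0
  c_8 = 7 = 1·2^0 + 1·2^1 + 1·2^2
p-restricted factor λ_0 = (1, 0, 0, 1, 1, 1, 0, 1)
p-restricted factor λ_1 = (1, 1, 0, 1, 0, 1, 0, 1)
p-restricted factor λ_2 = (0, 0, 1, 1, 1, 0, 0, 1)

((1, 0, 0, 1, 1, 1, 0, 1), (1, 1, 0, 1, 0, 1, 0, 1), (0, 0, 1, 1, 1, 0, 0, 1))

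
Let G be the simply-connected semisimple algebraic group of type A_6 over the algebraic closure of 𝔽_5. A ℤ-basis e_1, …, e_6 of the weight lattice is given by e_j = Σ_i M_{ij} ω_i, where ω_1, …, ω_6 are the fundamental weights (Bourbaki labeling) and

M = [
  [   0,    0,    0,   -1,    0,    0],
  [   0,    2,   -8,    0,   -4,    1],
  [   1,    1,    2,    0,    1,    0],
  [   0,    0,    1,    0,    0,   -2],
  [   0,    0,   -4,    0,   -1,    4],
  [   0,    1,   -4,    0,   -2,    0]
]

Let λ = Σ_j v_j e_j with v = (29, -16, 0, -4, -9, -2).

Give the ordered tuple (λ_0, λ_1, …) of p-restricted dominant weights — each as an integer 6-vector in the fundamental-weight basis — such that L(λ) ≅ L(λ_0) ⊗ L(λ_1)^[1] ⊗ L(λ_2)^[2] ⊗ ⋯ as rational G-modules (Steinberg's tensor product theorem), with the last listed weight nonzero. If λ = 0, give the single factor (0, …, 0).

In the fundamental-weight basis, λ has coordinates c = M·v (v = (29, -16, 0, -4, -9, -2)):
  c_1 = (0)·(29) + (0)·(-16) + (0)·(0) + (-1)·(-4) + (0)·(-9) + (0)·(-2) = 4
  c_2 = (0)·(29) + (2)·(-16) + (-8)·(0) + (0)·(-4) + (-4)·(-9) + (1)·(-2) = 2
  c_3 = (1)·(29) + (1)·(-16) + (2)·(0) + (0)·(-4) + (1)·(-9) + (0)·(-2) = 4
  c_4 = (0)·(29) + (0)·(-16) + (1)·(0) + (0)·(-4) + (0)·(-9) + (-2)·(-2) = 4
  c_5 = (0)·(29) + (0)·(-16) + (-4)·(0) + (0)·(-4) + (-1)·(-9) + (4)·(-2) = 1
  c_6 = (0)·(29) + (1)·(-16) + (-4)·(0) + (0)·(-4) + (-2)·(-9) + (0)·(-2) = 2
Writing each c_i in base p = 5:
  c_1 = 4 = 4·5^0
  c_2 = 2 = 2·5^0
  c_3 = 4 = 4·5^0
  c_4 = 4 = 4·5^0
  c_5 = 1 = 1·5^0
  c_6 = 2 = 2·5^0
Factor λ_0 = (4, 2, 4, 4, 1, 2)

((4, 2, 4, 4, 1, 2),)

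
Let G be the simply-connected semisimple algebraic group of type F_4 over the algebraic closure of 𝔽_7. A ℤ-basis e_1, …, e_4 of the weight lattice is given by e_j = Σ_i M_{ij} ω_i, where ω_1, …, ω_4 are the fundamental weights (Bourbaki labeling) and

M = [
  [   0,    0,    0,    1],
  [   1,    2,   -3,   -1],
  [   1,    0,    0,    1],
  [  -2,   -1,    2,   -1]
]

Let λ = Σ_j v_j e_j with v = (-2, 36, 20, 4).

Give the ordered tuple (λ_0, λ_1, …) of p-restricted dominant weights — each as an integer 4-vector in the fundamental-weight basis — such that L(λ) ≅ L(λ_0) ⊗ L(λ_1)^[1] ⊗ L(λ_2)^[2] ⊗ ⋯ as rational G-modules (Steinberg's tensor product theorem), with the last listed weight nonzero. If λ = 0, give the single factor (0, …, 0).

((4, 6, 2, 4),)

Converting to the ω-basis (c_i = row i of M dotted with v = (-2, 36, 20, 4)):
  c_1 = 0*-2 + 0*36 + 0*20 + 1*4 = 4
  c_2 = 1*-2 + 2*36 + -3*20 + -1*4 = 6
  c_3 = 1*-2 + 0*36 + 0*20 + 1*4 = 2
  c_4 = -2*-2 + -1*36 + 2*20 + -1*4 = 4
Base-7 expansion of each c_i:
  c_1 = 4 = 4·7^0
  c_2 = 6 = 6·7^0
  c_3 = 2 = 2·7^0
  c_4 = 4 = 4·7^0
λ_0 = (4, 6, 2, 4)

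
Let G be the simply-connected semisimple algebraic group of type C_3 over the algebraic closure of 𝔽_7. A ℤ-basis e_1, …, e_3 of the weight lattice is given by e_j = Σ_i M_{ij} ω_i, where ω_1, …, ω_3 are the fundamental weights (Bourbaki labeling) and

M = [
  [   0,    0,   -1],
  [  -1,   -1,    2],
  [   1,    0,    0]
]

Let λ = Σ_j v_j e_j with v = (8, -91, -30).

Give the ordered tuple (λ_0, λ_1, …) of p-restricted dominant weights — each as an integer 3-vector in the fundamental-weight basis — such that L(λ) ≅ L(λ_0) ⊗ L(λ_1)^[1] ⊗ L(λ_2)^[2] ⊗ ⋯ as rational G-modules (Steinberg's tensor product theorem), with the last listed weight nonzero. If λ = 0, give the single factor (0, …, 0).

Change of basis e → ω: c = M·v where v = (8, -91, -30):
  c_1 = 0*8 + 0*-91 + -1*-30 = 30
  c_2 = -1*8 + -1*-91 + 2*-30 = 23
  c_3 = 1*8 + 0*-91 + 0*-30 = 8
Writing each c_i in base p = 7:
  c_1 = 30 = 2·7^0 + 4·7^1
  c_2 = 23 = 2·7^0 + 3·7^1
  c_3 = 8 = 1·7^0 + 1·7^1
Factor λ_0 = (2, 2, 1)
Factor λ_1 = (4, 3, 1)

((2, 2, 1), (4, 3, 1))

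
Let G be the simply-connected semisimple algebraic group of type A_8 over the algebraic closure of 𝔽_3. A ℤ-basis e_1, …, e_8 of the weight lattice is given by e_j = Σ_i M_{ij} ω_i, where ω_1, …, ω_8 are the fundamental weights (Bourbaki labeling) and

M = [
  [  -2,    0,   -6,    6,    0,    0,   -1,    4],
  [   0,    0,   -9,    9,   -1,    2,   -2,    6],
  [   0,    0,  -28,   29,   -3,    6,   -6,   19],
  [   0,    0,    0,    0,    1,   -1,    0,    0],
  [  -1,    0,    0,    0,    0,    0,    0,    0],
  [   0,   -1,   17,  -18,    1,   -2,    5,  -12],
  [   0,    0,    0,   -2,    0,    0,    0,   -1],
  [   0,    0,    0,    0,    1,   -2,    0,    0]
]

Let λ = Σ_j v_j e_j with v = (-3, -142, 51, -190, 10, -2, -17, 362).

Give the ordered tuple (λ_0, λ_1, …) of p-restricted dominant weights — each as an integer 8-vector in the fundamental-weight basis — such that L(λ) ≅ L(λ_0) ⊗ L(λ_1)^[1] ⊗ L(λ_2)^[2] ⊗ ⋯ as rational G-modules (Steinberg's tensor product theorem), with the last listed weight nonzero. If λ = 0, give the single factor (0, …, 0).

ω-coordinates c = M·v, v = (-3, -142, 51, -190, 10, -2, -17, 362):
  c_1 = (-2)·(-3) + (0)·(-142) + (-6)·(51) + (6)·(-190) + 0·10 + (0)·(-2) + (-1)·(-17) + 4·362 = 25
  c_2 = (0)·(-3) + (0)·(-142) + (-9)·(51) + (9)·(-190) + (-1)·(10) + (2)·(-2) + (-2)·(-17) + 6·362 = 23
  c_3 = (0)·(-3) + (0)·(-142) + (-28)·(51) + (29)·(-190) + (-3)·(10) + (6)·(-2) + (-6)·(-17) + 19·362 = 0
  c_4 = (0)·(-3) + (0)·(-142) + 0·51 + (0)·(-190) + 1·10 + (-1)·(-2) + (0)·(-17) + 0·362 = 12
  c_5 = (-1)·(-3) + (0)·(-142) + 0·51 + (0)·(-190) + 0·10 + (0)·(-2) + (0)·(-17) + 0·362 = 3
  c_6 = (0)·(-3) + (-1)·(-142) + 17·51 + (-18)·(-190) + 1·10 + (-2)·(-2) + (5)·(-17) + (-12)·(362) = 14
  c_7 = (0)·(-3) + (0)·(-142) + 0·51 + (-2)·(-190) + 0·10 + (0)·(-2) + (0)·(-17) + (-1)·(362) = 18
  c_8 = (0)·(-3) + (0)·(-142) + 0·51 + (0)·(-190) + 1·10 + (-2)·(-2) + (0)·(-17) + 0·362 = 14
p = 3; digits c_i = Σ_j d_{ij}·3^j, 0 ≤ d_{ij} < 3:
  c_1 = 25 = 1·3^0 + 2·3^1 + 2·3^2
  c_2 = 23 = 2·3^0 + 1·3^1 + 2·3^2
  c_3 = 0
  c_4 = 12 = 0·3^0 + 1·3^1 + 1·3^2
  c_5 = 3 = 0·3^0 + 1·3^1
  c_6 = 14 = 2·3^0 + 1·3^1 + 1·3^2
  c_7 = 18 = 0·3^0 + 0·3^1 + 2·3^2
  c_8 = 14 = 2·3^0 + 1·3^1 + 1·3^2
p-restricted factor λ_0 = (1, 2, 0, 0, 0, 2, 0, 2)
p-restricted factor λ_1 = (2, 1, 0, 1, 1, 1, 0, 1)
p-restricted factor λ_2 = (2, 2, 0, 1, 0, 1, 2, 1)

((1, 2, 0, 0, 0, 2, 0, 2), (2, 1, 0, 1, 1, 1, 0, 1), (2, 2, 0, 1, 0, 1, 2, 1))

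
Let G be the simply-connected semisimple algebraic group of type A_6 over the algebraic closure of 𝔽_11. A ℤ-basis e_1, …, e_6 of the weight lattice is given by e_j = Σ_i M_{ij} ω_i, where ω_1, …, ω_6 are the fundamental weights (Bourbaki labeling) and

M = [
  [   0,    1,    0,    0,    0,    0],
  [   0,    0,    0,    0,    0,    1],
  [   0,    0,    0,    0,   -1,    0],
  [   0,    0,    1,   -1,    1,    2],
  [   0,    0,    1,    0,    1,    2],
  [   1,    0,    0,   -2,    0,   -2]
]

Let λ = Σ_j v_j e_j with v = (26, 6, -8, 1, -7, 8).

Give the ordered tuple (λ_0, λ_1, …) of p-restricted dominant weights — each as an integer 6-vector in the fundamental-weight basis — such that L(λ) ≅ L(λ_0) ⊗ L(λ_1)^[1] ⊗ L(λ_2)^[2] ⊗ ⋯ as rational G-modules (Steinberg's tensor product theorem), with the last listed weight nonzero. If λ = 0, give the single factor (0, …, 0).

Converting to the ω-basis (c_i = row i of M dotted with v = (26, 6, -8, 1, -7, 8)):
  c_1 = (0)·(26) + (1)·(6) + (0)·(-8) + (0)·(1) + (0)·(-7) + (0)·(8) = 6
  c_2 = (0)·(26) + (0)·(6) + (0)·(-8) + (0)·(1) + (0)·(-7) + (1)·(8) = 8
  c_3 = (0)·(26) + (0)·(6) + (0)·(-8) + (0)·(1) + (-1)·(-7) + (0)·(8) = 7
  c_4 = (0)·(26) + (0)·(6) + (1)·(-8) + (-1)·(1) + (1)·(-7) + (2)·(8) = 0
  c_5 = (0)·(26) + (0)·(6) + (1)·(-8) + (0)·(1) + (1)·(-7) + (2)·(8) = 1
  c_6 = (1)·(26) + (0)·(6) + (0)·(-8) + (-2)·(1) + (0)·(-7) + (-2)·(8) = 8
Writing each c_i in base p = 11:
  c_1 = 6 = 6·11^0
  c_2 = 8 = 8·11^0
  c_3 = 7 = 7·11^0
  c_4 = 0
  c_5 = 1 = 1·11^0
  c_6 = 8 = 8·11^0
p-restricted factor λ_0 = (6, 8, 7, 0, 1, 8)

((6, 8, 7, 0, 1, 8),)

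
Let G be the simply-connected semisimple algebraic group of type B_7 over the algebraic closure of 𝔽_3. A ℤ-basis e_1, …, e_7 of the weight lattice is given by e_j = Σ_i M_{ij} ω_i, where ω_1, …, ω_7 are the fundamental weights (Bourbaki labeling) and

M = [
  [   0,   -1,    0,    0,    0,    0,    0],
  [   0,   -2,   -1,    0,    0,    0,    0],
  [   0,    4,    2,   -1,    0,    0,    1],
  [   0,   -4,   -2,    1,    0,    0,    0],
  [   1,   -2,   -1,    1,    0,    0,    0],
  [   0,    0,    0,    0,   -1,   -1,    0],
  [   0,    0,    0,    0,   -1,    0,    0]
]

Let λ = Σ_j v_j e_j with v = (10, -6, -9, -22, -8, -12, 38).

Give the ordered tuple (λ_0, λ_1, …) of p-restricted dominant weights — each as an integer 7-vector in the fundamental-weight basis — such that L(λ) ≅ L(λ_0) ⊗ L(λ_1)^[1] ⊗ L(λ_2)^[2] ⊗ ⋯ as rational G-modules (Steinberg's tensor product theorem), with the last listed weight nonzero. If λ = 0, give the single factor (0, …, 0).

In the fundamental-weight basis, λ has coordinates c = M·v (v = (10, -6, -9, -22, -8, -12, 38)):
  c_1 = (0)·(10) + (-1)·(-6) + (0)·(-9) + (0)·(-22) + (0)·(-8) + (0)·(-12) + (0)·(38) = 6
  c_2 = (0)·(10) + (-2)·(-6) + (-1)·(-9) + (0)·(-22) + (0)·(-8) + (0)·(-12) + (0)·(38) = 21
  c_3 = (0)·(10) + (4)·(-6) + (2)·(-9) + (-1)·(-22) + (0)·(-8) + (0)·(-12) + (1)·(38) = 18
  c_4 = (0)·(10) + (-4)·(-6) + (-2)·(-9) + (1)·(-22) + (0)·(-8) + (0)·(-12) + (0)·(38) = 20
  c_5 = (1)·(10) + (-2)·(-6) + (-1)·(-9) + (1)·(-22) + (0)·(-8) + (0)·(-12) + (0)·(38) = 9
  c_6 = (0)·(10) + (0)·(-6) + (0)·(-9) + (0)·(-22) + (-1)·(-8) + (-1)·(-12) + (0)·(38) = 20
  c_7 = (0)·(10) + (0)·(-6) + (0)·(-9) + (0)·(-22) + (-1)·(-8) + (0)·(-12) + (0)·(38) = 8
p = 3; digits c_i = Σ_j d_{ij}·3^j, 0 ≤ d_{ij} < 3:
  c_1 = 6 = 0·3^0 + 2·3^1
  c_2 = 21 = 0·3^0 + 1·3^1 + 2·3^2
  c_3 = 18 = 0·3^0 + 0·3^1 + 2·3^2
  c_4 = 20 = 2·3^0 + 0·3^1 + 2·3^2
  c_5 = 9 = 0·3^0 + 0·3^1 + 1·3^2
  c_6 = 20 = 2·3^0 + 0·3^1 + 2·3^2
  c_7 = 8 = 2·3^0 + 2·3^1
Factor λ_0 = (0, 0, 0, 2, 0, 2, 2)
Factor λ_1 = (2, 1, 0, 0, 0, 0, 2)
Factor λ_2 = (0, 2, 2, 2, 1, 2, 0)

((0, 0, 0, 2, 0, 2, 2), (2, 1, 0, 0, 0, 0, 2), (0, 2, 2, 2, 1, 2, 0))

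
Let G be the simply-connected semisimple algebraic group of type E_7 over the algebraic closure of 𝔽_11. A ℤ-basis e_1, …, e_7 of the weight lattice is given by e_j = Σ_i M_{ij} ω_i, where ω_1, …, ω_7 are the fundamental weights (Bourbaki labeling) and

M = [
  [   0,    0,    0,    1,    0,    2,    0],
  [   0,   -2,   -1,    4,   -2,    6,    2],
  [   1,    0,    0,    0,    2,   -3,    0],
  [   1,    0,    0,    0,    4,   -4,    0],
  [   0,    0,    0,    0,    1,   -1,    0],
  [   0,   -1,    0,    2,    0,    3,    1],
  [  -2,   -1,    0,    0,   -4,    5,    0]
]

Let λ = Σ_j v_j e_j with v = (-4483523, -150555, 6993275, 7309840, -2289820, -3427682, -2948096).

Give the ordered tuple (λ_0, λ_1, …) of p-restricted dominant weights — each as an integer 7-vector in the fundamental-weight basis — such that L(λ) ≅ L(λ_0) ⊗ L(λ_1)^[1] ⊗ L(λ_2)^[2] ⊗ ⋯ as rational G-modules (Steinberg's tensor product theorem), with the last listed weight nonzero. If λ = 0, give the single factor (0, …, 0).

Compute c_i = Σ_j M_{ij} v_j with v = (-4483523, -150555, 6993275, 7309840, -2289820, -3427682, -2948096):
  c_1 = 0*-4483523 + 0*-150555 + 0*6993275 + 1*7309840 + 0*-2289820 + 2*-3427682 + 0*-2948096 = 454476
  c_2 = 0*-4483523 + -2*-150555 + -1*6993275 + 4*7309840 + -2*-2289820 + 6*-3427682 + 2*-2948096 = 664551
  c_3 = 1*-4483523 + 0*-150555 + 0*6993275 + 0*7309840 + 2*-2289820 + -3*-3427682 + 0*-2948096 = 1219883
  c_4 = 1*-4483523 + 0*-150555 + 0*6993275 + 0*7309840 + 4*-2289820 + -4*-3427682 + 0*-2948096 = 67925
  c_5 = 0*-4483523 + 0*-150555 + 0*6993275 + 0*7309840 + 1*-2289820 + -1*-3427682 + 0*-2948096 = 1137862
  c_6 = 0*-4483523 + -1*-150555 + 0*6993275 + 2*7309840 + 0*-2289820 + 3*-3427682 + 1*-2948096 = 1539093
  c_7 = -2*-4483523 + -1*-150555 + 0*6993275 + 0*7309840 + -4*-2289820 + 5*-3427682 + 0*-2948096 = 1138471
Base-11 expansion of each c_i:
  c_1 = 454476 = 0·11^0 + 0·11^1 + 5·11^2 + 0·11^3 + 9·11^4 + 2·11^5
  c_2 = 664551 = 8·11^0 + 1·11^1 + 3·11^2 + 4·11^3 + 1·11^4 + 4·11^5
  c_3 = 1219883 = 5·11^0 + 7·11^1 + 5·11^2 + 3·11^3 + 6·11^4 + 7·11^5
  c_4 = 67925 = 0·11^0 + 4·11^1 + 0·11^2 + 7·11^3 + 4·11^4
  c_5 = 1137862 = 0·11^0 + 9·11^1 + 9·11^2 + 7·11^3 + 0·11^4 + 7·11^5
  c_6 = 1539093 = 6·11^0 + 8·11^1 + 3·11^2 + 1·11^3 + 6·11^4 + 9·11^5
  c_7 = 1138471 = 4·11^0 + 9·11^1 + 3·11^2 + 8·11^3 + 0·11^4 + 7·11^5
p-restricted factor λ_0 = (0, 8, 5, 0, 0, 6, 4)
p-restricted factor λ_1 = (0, 1, 7, 4, 9, 8, 9)
p-restricted factor λ_2 = (5, 3, 5, 0, 9, 3, 3)
p-restricted factor λ_3 = (0, 4, 3, 7, 7, 1, 8)
p-restricted factor λ_4 = (9, 1, 6, 4, 0, 6, 0)
p-restricted factor λ_5 = (2, 4, 7, 0, 7, 9, 7)

((0, 8, 5, 0, 0, 6, 4), (0, 1, 7, 4, 9, 8, 9), (5, 3, 5, 0, 9, 3, 3), (0, 4, 3, 7, 7, 1, 8), (9, 1, 6, 4, 0, 6, 0), (2, 4, 7, 0, 7, 9, 7))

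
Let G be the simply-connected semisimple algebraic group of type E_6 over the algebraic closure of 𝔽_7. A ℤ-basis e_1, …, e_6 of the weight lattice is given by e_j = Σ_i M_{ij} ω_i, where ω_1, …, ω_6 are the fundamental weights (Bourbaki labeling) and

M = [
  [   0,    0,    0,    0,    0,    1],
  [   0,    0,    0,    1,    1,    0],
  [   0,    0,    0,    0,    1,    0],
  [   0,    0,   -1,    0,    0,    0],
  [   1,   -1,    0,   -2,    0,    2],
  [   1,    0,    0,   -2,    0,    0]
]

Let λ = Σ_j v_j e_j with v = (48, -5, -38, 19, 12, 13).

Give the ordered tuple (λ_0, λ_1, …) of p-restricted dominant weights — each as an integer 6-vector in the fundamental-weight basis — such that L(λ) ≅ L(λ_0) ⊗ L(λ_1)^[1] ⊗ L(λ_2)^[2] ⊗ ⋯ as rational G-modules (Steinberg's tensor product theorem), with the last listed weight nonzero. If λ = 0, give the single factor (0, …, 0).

((6, 3, 5, 3, 6, 3), (1, 4, 1, 5, 5, 1))

Compute c_i = Σ_j M_{ij} v_j with v = (48, -5, -38, 19, 12, 13):
  c_1 = 0·48 + (0)·(-5) + (0)·(-38) + 0·19 + 0·12 + 1·13 = 13
  c_2 = 0·48 + (0)·(-5) + (0)·(-38) + 1·19 + 1·12 + 0·13 = 31
  c_3 = 0·48 + (0)·(-5) + (0)·(-38) + 0·19 + 1·12 + 0·13 = 12
  c_4 = 0·48 + (0)·(-5) + (-1)·(-38) + 0·19 + 0·12 + 0·13 = 38
  c_5 = 1·48 + (-1)·(-5) + (0)·(-38) + (-2)·(19) + 0·12 + 2·13 = 41
  c_6 = 1·48 + (0)·(-5) + (0)·(-38) + (-2)·(19) + 0·12 + 0·13 = 10
Expand coordinatewise in base 7:
  c_1 = 13 = 6·7^0 + 1·7^1
  c_2 = 31 = 3·7^0 + 4·7^1
  c_3 = 12 = 5·7^0 + 1·7^1
  c_4 = 38 = 3·7^0 + 5·7^1
  c_5 = 41 = 6·7^0 + 5·7^1
  c_6 = 10 = 3·7^0 + 1·7^1
λ_0 = (6, 3, 5, 3, 6, 3)
λ_1 = (1, 4, 1, 5, 5, 1)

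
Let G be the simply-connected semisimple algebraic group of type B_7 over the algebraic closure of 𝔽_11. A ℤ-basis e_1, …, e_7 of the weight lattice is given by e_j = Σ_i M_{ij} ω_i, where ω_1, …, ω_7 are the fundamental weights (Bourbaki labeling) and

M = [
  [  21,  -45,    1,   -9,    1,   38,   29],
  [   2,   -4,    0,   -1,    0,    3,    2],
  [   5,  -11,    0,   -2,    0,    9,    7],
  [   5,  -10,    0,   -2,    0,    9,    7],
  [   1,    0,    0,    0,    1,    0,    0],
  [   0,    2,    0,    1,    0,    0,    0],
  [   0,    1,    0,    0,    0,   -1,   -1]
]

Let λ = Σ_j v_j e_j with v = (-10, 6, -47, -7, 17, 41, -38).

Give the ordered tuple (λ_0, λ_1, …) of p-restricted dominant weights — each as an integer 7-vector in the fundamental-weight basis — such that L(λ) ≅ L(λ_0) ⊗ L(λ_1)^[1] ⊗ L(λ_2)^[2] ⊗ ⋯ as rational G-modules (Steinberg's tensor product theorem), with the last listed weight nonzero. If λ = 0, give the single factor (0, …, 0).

((9, 10, 1, 7, 7, 5, 3),)

Change of basis e → ω: c = M·v where v = (-10, 6, -47, -7, 17, 41, -38):
  c_1 = 21*-10 + -45*6 + 1*-47 + -9*-7 + 1*17 + 38*41 + 29*-38 = 9
  c_2 = 2*-10 + -4*6 + 0*-47 + -1*-7 + 0*17 + 3*41 + 2*-38 = 10
  c_3 = 5*-10 + -11*6 + 0*-47 + -2*-7 + 0*17 + 9*41 + 7*-38 = 1
  c_4 = 5*-10 + -10*6 + 0*-47 + -2*-7 + 0*17 + 9*41 + 7*-38 = 7
  c_5 = 1*-10 + 0*6 + 0*-47 + 0*-7 + 1*17 + 0*41 + 0*-38 = 7
  c_6 = 0*-10 + 2*6 + 0*-47 + 1*-7 + 0*17 + 0*41 + 0*-38 = 5
  c_7 = 0*-10 + 1*6 + 0*-47 + 0*-7 + 0*17 + -1*41 + -1*-38 = 3
Expand coordinatewise in base 11:
  c_1 = 9 = 9·11^0
  c_2 = 10 = 10·11^0
  c_3 = 1 = 1·11^0
  c_4 = 7 = 7·11^0
  c_5 = 7 = 7·11^0
  c_6 = 5 = 5·11^0
  c_7 = 3 = 3·11^0
p-restricted factor λ_0 = (9, 10, 1, 7, 7, 5, 3)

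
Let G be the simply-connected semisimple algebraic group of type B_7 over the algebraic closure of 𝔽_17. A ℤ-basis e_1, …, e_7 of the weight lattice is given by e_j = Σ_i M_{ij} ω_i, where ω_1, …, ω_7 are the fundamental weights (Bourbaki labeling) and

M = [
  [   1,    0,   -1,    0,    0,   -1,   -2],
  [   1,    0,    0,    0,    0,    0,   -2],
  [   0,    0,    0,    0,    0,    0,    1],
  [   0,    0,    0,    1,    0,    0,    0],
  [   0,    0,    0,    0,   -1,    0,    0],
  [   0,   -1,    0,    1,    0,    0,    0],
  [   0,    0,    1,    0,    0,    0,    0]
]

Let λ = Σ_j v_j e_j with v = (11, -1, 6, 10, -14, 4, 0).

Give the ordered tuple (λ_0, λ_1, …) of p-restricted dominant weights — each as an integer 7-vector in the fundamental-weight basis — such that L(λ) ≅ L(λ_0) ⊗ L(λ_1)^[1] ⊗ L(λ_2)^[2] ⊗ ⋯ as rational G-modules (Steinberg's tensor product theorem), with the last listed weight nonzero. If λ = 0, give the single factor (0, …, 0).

((1, 11, 0, 10, 14, 11, 6),)

Converting to the ω-basis (c_i = row i of M dotted with v = (11, -1, 6, 10, -14, 4, 0)):
  c_1 = 1*11 + 0*-1 + -1*6 + 0*10 + 0*-14 + -1*4 + -2*0 = 1
  c_2 = 1*11 + 0*-1 + 0*6 + 0*10 + 0*-14 + 0*4 + -2*0 = 11
  c_3 = 0*11 + 0*-1 + 0*6 + 0*10 + 0*-14 + 0*4 + 1*0 = 0
  c_4 = 0*11 + 0*-1 + 0*6 + 1*10 + 0*-14 + 0*4 + 0*0 = 10
  c_5 = 0*11 + 0*-1 + 0*6 + 0*10 + -1*-14 + 0*4 + 0*0 = 14
  c_6 = 0*11 + -1*-1 + 0*6 + 1*10 + 0*-14 + 0*4 + 0*0 = 11
  c_7 = 0*11 + 0*-1 + 1*6 + 0*10 + 0*-14 + 0*4 + 0*0 = 6
p = 17; digits c_i = Σ_j d_{ij}·17^j, 0 ≤ d_{ij} < 17:
  c_1 = 1 = 1·17^0
  c_2 = 11 = 11·17^0
  c_3 = 0
  c_4 = 10 = 10·17^0
  c_5 = 14 = 14·17^0
  c_6 = 11 = 11·17^0
  c_7 = 6 = 6·17^0
λ_0 = (1, 11, 0, 10, 14, 11, 6)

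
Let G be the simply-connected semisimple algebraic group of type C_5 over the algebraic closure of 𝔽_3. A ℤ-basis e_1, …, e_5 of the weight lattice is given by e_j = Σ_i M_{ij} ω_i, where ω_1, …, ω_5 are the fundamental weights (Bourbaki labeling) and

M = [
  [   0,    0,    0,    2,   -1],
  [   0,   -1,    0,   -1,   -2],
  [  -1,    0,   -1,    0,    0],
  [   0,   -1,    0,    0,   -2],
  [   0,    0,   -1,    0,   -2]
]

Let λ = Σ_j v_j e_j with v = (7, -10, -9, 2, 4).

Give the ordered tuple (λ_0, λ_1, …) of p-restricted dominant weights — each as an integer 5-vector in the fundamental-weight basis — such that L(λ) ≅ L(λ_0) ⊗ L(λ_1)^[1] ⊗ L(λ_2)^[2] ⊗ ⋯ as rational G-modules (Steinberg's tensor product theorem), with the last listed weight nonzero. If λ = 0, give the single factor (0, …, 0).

((0, 0, 2, 2, 1),)

In the fundamental-weight basis, λ has coordinates c = M·v (v = (7, -10, -9, 2, 4)):
  c_1 = 0*7 + 0*-10 + 0*-9 + 2*2 + -1*4 = 0
  c_2 = 0*7 + -1*-10 + 0*-9 + -1*2 + -2*4 = 0
  c_3 = -1*7 + 0*-10 + -1*-9 + 0*2 + 0*4 = 2
  c_4 = 0*7 + -1*-10 + 0*-9 + 0*2 + -2*4 = 2
  c_5 = 0*7 + 0*-10 + -1*-9 + 0*2 + -2*4 = 1
p = 3; digits c_i = Σ_j d_{ij}·3^j, 0 ≤ d_{ij} < 3:
  c_1 = 0
  c_2 = 0
  c_3 = 2 = 2·3^0
  c_4 = 2 = 2·3^0
  c_5 = 1 = 1·3^0
p-restricted factor λ_0 = (0, 0, 2, 2, 1)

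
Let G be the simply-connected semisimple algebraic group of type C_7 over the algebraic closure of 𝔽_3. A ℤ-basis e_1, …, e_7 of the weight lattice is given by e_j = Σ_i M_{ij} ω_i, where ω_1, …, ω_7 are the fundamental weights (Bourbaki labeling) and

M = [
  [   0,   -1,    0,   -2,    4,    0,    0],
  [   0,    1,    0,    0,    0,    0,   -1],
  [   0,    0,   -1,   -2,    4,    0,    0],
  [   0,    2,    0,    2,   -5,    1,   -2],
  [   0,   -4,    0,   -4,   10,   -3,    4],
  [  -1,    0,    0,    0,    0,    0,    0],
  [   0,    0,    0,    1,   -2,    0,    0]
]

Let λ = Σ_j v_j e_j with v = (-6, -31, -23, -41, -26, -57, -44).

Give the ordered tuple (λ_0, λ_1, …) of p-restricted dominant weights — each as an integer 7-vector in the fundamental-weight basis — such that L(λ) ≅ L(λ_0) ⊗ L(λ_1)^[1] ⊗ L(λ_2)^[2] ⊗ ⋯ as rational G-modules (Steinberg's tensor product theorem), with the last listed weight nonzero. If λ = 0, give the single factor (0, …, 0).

Converting to the ω-basis (c_i = row i of M dotted with v = (-6, -31, -23, -41, -26, -57, -44)):
  c_1 = (0)·(-6) + (-1)·(-31) + (0)·(-23) + (-2)·(-41) + (4)·(-26) + (0)·(-57) + (0)·(-44) = 9
  c_2 = (0)·(-6) + (1)·(-31) + (0)·(-23) + (0)·(-41) + (0)·(-26) + (0)·(-57) + (-1)·(-44) = 13
  c_3 = (0)·(-6) + (0)·(-31) + (-1)·(-23) + (-2)·(-41) + (4)·(-26) + (0)·(-57) + (0)·(-44) = 1
  c_4 = (0)·(-6) + (2)·(-31) + (0)·(-23) + (2)·(-41) + (-5)·(-26) + (1)·(-57) + (-2)·(-44) = 17
  c_5 = (0)·(-6) + (-4)·(-31) + (0)·(-23) + (-4)·(-41) + (10)·(-26) + (-3)·(-57) + (4)·(-44) = 23
  c_6 = (-1)·(-6) + (0)·(-31) + (0)·(-23) + (0)·(-41) + (0)·(-26) + (0)·(-57) + (0)·(-44) = 6
  c_7 = (0)·(-6) + (0)·(-31) + (0)·(-23) + (1)·(-41) + (-2)·(-26) + (0)·(-57) + (0)·(-44) = 11
Base-3 expansion of each c_i:
  c_1 = 9 = 0·3^0 + 0·3^1 + 1·3^2
  c_2 = 13 = 1·3^0 + 1·3^1 + 1·3^2
  c_3 = 1 = 1·3^0
  c_4 = 17 = 2·3^0 + 2·3^1 + 1·3^2
  c_5 = 23 = 2·3^0 + 1·3^1 + 2·3^2
  c_6 = 6 = 0·3^0 + 2·3^1
  c_7 = 11 = 2·3^0 + 0·3^1 + 1·3^2
λ_0 = (0, 1, 1, 2, 2, 0, 2)
λ_1 = (0, 1, 0, 2, 1, 2, 0)
λ_2 = (1, 1, 0, 1, 2, 0, 1)

((0, 1, 1, 2, 2, 0, 2), (0, 1, 0, 2, 1, 2, 0), (1, 1, 0, 1, 2, 0, 1))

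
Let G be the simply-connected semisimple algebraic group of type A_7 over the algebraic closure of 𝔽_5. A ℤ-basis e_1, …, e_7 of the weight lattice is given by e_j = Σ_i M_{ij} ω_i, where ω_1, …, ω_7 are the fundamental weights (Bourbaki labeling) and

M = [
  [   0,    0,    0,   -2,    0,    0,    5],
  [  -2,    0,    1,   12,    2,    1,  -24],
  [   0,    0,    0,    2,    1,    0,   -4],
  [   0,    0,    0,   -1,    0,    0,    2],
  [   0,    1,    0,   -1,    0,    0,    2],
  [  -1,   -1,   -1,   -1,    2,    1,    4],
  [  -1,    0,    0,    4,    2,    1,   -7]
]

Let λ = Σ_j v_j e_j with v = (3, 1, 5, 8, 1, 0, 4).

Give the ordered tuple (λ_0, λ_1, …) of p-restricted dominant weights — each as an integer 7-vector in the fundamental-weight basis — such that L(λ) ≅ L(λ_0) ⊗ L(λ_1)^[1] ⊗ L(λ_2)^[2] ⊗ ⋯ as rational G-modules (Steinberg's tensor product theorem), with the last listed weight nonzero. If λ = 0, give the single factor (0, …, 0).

((4, 1, 1, 0, 1, 1, 3),)

ω-coordinates c = M·v, v = (3, 1, 5, 8, 1, 0, 4):
  c_1 = 0*3 + 0*1 + 0*5 + -2*8 + 0*1 + 0*0 + 5*4 = 4
  c_2 = -2*3 + 0*1 + 1*5 + 12*8 + 2*1 + 1*0 + -24*4 = 1
  c_3 = 0*3 + 0*1 + 0*5 + 2*8 + 1*1 + 0*0 + -4*4 = 1
  c_4 = 0*3 + 0*1 + 0*5 + -1*8 + 0*1 + 0*0 + 2*4 = 0
  c_5 = 0*3 + 1*1 + 0*5 + -1*8 + 0*1 + 0*0 + 2*4 = 1
  c_6 = -1*3 + -1*1 + -1*5 + -1*8 + 2*1 + 1*0 + 4*4 = 1
  c_7 = -1*3 + 0*1 + 0*5 + 4*8 + 2*1 + 1*0 + -7*4 = 3
p = 5; digits c_i = Σ_j d_{ij}·5^j, 0 ≤ d_{ij} < 5:
  c_1 = 4 = 4·5^0
  c_2 = 1 = 1·5^0
  c_3 = 1 = 1·5^0
  c_4 = 0
  c_5 = 1 = 1·5^0
  c_6 = 1 = 1·5^0
  c_7 = 3 = 3·5^0
p-restricted factor λ_0 = (4, 1, 1, 0, 1, 1, 3)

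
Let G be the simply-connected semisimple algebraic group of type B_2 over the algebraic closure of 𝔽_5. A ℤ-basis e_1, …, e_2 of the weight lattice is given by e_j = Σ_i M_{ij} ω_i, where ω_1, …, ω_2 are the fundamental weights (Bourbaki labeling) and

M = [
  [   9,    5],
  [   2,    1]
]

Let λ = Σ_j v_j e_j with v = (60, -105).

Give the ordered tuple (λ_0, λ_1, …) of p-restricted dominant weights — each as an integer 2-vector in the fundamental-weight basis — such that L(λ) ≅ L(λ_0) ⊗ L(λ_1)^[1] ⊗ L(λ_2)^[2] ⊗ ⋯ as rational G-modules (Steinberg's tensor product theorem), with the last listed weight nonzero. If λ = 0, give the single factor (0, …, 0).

Change of basis e → ω: c = M·v where v = (60, -105):
  c_1 = (9)·(60) + (5)·(-105) = 15
  c_2 = (2)·(60) + (1)·(-105) = 15
Expand coordinatewise in base 5:
  c_1 = 15 = 0·5^0 + 3·5^1
  c_2 = 15 = 0·5^0 + 3·5^1
λ_0 = (0, 0)
λ_1 = (3, 3)

((0, 0), (3, 3))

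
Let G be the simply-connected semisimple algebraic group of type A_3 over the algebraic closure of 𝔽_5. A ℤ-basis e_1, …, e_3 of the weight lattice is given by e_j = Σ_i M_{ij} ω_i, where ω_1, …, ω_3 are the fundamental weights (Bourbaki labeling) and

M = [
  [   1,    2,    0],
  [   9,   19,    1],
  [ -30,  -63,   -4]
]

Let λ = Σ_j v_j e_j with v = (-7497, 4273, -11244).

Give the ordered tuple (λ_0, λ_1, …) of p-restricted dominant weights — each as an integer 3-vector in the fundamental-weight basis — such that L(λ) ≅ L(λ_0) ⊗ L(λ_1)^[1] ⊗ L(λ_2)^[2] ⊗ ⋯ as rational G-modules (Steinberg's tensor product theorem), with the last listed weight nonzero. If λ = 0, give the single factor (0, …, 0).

Compute c_i = Σ_j M_{ij} v_j with v = (-7497, 4273, -11244):
  c_1 = (1)·(-7497) + (2)·(4273) + (0)·(-11244) = 1049
  c_2 = (9)·(-7497) + (19)·(4273) + (1)·(-11244) = 2470
  c_3 = (-30)·(-7497) + (-63)·(4273) + (-4)·(-11244) = 687
Writing each c_i in base p = 5:
  c_1 = 1049 = 4·5^0 + 4·5^1 + 1·5^2 + 3·5^3 + 1·5^4
  c_2 = 2470 = 0·5^0 + 4·5^1 + 3·5^2 + 4·5^3 + 3·5^4
  c_3 = 687 = 2·5^0 + 2·5^1 + 2·5^2 + 0·5^3 + 1·5^4
λ_0 = (4, 0, 2)
λ_1 = (4, 4, 2)
λ_2 = (1, 3, 2)
λ_3 = (3, 4, 0)
λ_4 = (1, 3, 1)

((4, 0, 2), (4, 4, 2), (1, 3, 2), (3, 4, 0), (1, 3, 1))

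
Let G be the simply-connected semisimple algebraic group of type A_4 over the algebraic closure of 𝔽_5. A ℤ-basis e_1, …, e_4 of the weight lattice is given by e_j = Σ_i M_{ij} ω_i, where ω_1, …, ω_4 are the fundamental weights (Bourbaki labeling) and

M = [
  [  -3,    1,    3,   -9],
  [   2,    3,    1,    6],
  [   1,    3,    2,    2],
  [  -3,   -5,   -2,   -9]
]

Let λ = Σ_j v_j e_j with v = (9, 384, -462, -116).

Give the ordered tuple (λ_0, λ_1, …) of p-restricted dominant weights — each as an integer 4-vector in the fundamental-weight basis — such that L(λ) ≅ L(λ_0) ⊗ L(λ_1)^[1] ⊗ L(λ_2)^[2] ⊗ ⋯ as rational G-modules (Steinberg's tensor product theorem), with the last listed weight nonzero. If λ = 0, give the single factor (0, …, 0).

((0, 2, 0, 1), (3, 2, 1, 4))

ω-coordinates c = M·v, v = (9, 384, -462, -116):
  c_1 = (-3)·(9) + 1·384 + (3)·(-462) + (-9)·(-116) = 15
  c_2 = 2·9 + 3·384 + (1)·(-462) + (6)·(-116) = 12
  c_3 = 1·9 + 3·384 + (2)·(-462) + (2)·(-116) = 5
  c_4 = (-3)·(9) + (-5)·(384) + (-2)·(-462) + (-9)·(-116) = 21
p = 5; digits c_i = Σ_j d_{ij}·5^j, 0 ≤ d_{ij} < 5:
  c_1 = 15 = 0·5^0 + 3·5^1
  c_2 = 12 = 2·5^0 + 2·5^1
  c_3 = 5 = 0·5^0 + 1·5^1
  c_4 = 21 = 1·5^0 + 4·5^1
Factor λ_0 = (0, 2, 0, 1)
Factor λ_1 = (3, 2, 1, 4)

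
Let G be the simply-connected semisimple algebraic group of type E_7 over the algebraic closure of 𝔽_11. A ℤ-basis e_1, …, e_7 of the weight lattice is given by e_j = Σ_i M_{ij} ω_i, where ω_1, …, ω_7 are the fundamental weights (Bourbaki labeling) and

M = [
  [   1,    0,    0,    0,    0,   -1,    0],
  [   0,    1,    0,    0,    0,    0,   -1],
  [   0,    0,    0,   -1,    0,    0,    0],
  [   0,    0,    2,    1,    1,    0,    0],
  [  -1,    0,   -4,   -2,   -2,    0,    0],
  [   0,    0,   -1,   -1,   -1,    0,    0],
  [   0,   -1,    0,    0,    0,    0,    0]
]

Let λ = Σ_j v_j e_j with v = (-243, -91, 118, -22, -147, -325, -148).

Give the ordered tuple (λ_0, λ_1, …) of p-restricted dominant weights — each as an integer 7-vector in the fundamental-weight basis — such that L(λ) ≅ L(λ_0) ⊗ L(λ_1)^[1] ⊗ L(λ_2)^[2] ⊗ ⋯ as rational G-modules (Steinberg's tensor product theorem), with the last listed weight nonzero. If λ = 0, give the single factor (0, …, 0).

((5, 2, 0, 1, 10, 7, 3), (7, 5, 2, 6, 9, 4, 8))

ω-coordinates c = M·v, v = (-243, -91, 118, -22, -147, -325, -148):
  c_1 = 1*-243 + 0*-91 + 0*118 + 0*-22 + 0*-147 + -1*-325 + 0*-148 = 82
  c_2 = 0*-243 + 1*-91 + 0*118 + 0*-22 + 0*-147 + 0*-325 + -1*-148 = 57
  c_3 = 0*-243 + 0*-91 + 0*118 + -1*-22 + 0*-147 + 0*-325 + 0*-148 = 22
  c_4 = 0*-243 + 0*-91 + 2*118 + 1*-22 + 1*-147 + 0*-325 + 0*-148 = 67
  c_5 = -1*-243 + 0*-91 + -4*118 + -2*-22 + -2*-147 + 0*-325 + 0*-148 = 109
  c_6 = 0*-243 + 0*-91 + -1*118 + -1*-22 + -1*-147 + 0*-325 + 0*-148 = 51
  c_7 = 0*-243 + -1*-91 + 0*118 + 0*-22 + 0*-147 + 0*-325 + 0*-148 = 91
Writing each c_i in base p = 11:
  c_1 = 82 = 5·11^0 + 7·11^1
  c_2 = 57 = 2·11^0 + 5·11^1
  c_3 = 22 = 0·11^0 + 2·11^1
  c_4 = 67 = 1·11^0 + 6·11^1
  c_5 = 109 = 10·11^0 + 9·11^1
  c_6 = 51 = 7·11^0 + 4·11^1
  c_7 = 91 = 3·11^0 + 8·11^1
Factor λ_0 = (5, 2, 0, 1, 10, 7, 3)
Factor λ_1 = (7, 5, 2, 6, 9, 4, 8)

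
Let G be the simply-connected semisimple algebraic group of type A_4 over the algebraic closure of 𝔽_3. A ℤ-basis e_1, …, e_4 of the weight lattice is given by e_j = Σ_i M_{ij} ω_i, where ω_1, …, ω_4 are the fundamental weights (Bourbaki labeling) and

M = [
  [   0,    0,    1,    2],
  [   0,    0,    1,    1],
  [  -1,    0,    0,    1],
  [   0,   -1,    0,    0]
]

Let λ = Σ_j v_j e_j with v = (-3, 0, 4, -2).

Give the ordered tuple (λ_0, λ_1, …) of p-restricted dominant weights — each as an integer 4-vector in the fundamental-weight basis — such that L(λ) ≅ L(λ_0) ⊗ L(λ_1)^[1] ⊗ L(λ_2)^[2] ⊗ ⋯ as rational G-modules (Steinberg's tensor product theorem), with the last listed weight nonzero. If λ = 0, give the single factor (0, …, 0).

Compute c_i = Σ_j M_{ij} v_j with v = (-3, 0, 4, -2):
  c_1 = (0)·(-3) + (0)·(0) + (1)·(4) + (2)·(-2) = 0
  c_2 = (0)·(-3) + (0)·(0) + (1)·(4) + (1)·(-2) = 2
  c_3 = (-1)·(-3) + (0)·(0) + (0)·(4) + (1)·(-2) = 1
  c_4 = (0)·(-3) + (-1)·(0) + (0)·(4) + (0)·(-2) = 0
Expand coordinatewise in base 3:
  c_1 = 0
  c_2 = 2 = 2·3^0
  c_3 = 1 = 1·3^0
  c_4 = 0
λ_0 = (0, 2, 1, 0)

((0, 2, 1, 0),)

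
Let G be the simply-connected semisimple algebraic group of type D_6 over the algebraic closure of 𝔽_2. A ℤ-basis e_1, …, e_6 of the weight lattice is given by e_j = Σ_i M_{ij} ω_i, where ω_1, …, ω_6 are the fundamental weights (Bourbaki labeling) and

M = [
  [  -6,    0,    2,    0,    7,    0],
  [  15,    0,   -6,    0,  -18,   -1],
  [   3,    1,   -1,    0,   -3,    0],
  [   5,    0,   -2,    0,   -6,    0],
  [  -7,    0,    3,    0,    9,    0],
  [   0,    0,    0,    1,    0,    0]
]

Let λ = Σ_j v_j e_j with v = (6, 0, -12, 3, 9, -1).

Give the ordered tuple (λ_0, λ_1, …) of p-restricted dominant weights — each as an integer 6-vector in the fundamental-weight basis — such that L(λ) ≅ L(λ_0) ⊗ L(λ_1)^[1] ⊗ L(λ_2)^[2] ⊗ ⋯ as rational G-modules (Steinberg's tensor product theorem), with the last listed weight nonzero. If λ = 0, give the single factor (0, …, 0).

((1, 1, 1, 0, 1, 1), (1, 0, 1, 0, 1, 1))

ω-coordinates c = M·v, v = (6, 0, -12, 3, 9, -1):
  c_1 = -6*6 + 0*0 + 2*-12 + 0*3 + 7*9 + 0*-1 = 3
  c_2 = 15*6 + 0*0 + -6*-12 + 0*3 + -18*9 + -1*-1 = 1
  c_3 = 3*6 + 1*0 + -1*-12 + 0*3 + -3*9 + 0*-1 = 3
  c_4 = 5*6 + 0*0 + -2*-12 + 0*3 + -6*9 + 0*-1 = 0
  c_5 = -7*6 + 0*0 + 3*-12 + 0*3 + 9*9 + 0*-1 = 3
  c_6 = 0*6 + 0*0 + 0*-12 + 1*3 + 0*9 + 0*-1 = 3
p = 2; digits c_i = Σ_j d_{ij}·2^j, 0 ≤ d_{ij} < 2:
  c_1 = 3 = 1·2^0 + 1·2^1
  c_2 = 1 = 1·2^0
  c_3 = 3 = 1·2^0 + 1·2^1
  c_4 = 0
  c_5 = 3 = 1·2^0 + 1·2^1
  c_6 = 3 = 1·2^0 + 1·2^1
p-restricted factor λ_0 = (1, 1, 1, 0, 1, 1)
p-restricted factor λ_1 = (1, 0, 1, 0, 1, 1)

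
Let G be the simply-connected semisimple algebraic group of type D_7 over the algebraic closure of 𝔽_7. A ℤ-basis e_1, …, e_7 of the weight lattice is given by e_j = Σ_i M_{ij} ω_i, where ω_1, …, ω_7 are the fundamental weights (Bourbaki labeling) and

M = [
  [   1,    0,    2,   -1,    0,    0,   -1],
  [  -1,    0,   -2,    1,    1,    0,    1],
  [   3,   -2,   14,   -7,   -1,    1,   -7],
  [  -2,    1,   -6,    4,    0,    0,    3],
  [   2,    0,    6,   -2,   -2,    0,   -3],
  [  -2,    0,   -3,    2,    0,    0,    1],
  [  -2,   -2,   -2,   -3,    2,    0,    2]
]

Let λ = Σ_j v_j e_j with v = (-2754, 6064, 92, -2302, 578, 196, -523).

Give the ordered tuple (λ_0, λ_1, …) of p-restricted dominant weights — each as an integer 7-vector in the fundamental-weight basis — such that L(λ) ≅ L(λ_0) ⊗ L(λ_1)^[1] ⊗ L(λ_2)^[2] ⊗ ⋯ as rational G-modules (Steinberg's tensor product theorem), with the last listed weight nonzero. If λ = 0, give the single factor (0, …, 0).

((3, 1, 4, 5, 5, 0, 2), (1, 4, 6, 6, 1, 1, 2), (5, 6, 5, 4, 1, 2, 4))

Converting to the ω-basis (c_i = row i of M dotted with v = (-2754, 6064, 92, -2302, 578, 196, -523)):
  c_1 = 1*-2754 + 0*6064 + 2*92 + -1*-2302 + 0*578 + 0*196 + -1*-523 = 255
  c_2 = -1*-2754 + 0*6064 + -2*92 + 1*-2302 + 1*578 + 0*196 + 1*-523 = 323
  c_3 = 3*-2754 + -2*6064 + 14*92 + -7*-2302 + -1*578 + 1*196 + -7*-523 = 291
  c_4 = -2*-2754 + 1*6064 + -6*92 + 4*-2302 + 0*578 + 0*196 + 3*-523 = 243
  c_5 = 2*-2754 + 0*6064 + 6*92 + -2*-2302 + -2*578 + 0*196 + -3*-523 = 61
  c_6 = -2*-2754 + 0*6064 + -3*92 + 2*-2302 + 0*578 + 0*196 + 1*-523 = 105
  c_7 = -2*-2754 + -2*6064 + -2*92 + -3*-2302 + 2*578 + 0*196 + 2*-523 = 212
Writing each c_i in base p = 7:
  c_1 = 255 = 3·7^0 + 1·7^1 + 5·7^2
  c_2 = 323 = 1·7^0 + 4·7^1 + 6·7^2
  c_3 = 291 = 4·7^0 + 6·7^1 + 5·7^2
  c_4 = 243 = 5·7^0 + 6·7^1 + 4·7^2
  c_5 = 61 = 5·7^0 + 1·7^1 + 1·7^2
  c_6 = 105 = 0·7^0 + 1·7^1 + 2·7^2
  c_7 = 212 = 2·7^0 + 2·7^1 + 4·7^2
Factor λ_0 = (3, 1, 4, 5, 5, 0, 2)
Factor λ_1 = (1, 4, 6, 6, 1, 1, 2)
Factor λ_2 = (5, 6, 5, 4, 1, 2, 4)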